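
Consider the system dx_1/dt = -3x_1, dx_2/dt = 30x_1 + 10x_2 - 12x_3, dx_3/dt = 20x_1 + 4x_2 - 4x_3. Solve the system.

Coefficient matrix A = [[-3, 0, 0], [30, 10, -12], [20, 4, -4]].
det(A - λI) = 0 gives eigenvalues λ = 2, -3, 4.
For λ=2: eigenvector (0,-3,-2).
For λ=-3: eigenvector (1,-6,-4).
For λ=4: eigenvector (0,2,1).
General solution: c_1e^(2t)(0,-3,-2) + c_2e^(-3t)(1,-6,-4) + c_3e^(4t)(0,2,1).

x_1(t) = c_2e^(-3t), x_2(t) = -3c_1e^(2t) - 6c_2e^(-3t) + 2c_3e^(4t), x_3(t) = -2c_1e^(2t) - 4c_2e^(-3t) + c_3e^(4t)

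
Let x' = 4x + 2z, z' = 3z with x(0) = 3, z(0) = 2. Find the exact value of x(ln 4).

A = [[4,2],[0,3]]; eigenvalues λ = 3, 4.
Eigenvectors: (-2,1) for λ=3, (-1,0) for λ=4.
From the initial condition, c_1 = 2, c_2 = -7.
x(ln 4) = (2)(4^3)(-2) + (-7)(4^4)(-1) = 1536.

1536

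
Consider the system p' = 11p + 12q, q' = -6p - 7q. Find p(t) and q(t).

p(t) = 2K_1e^(5t) - K_2e^(-t), q(t) = -K_1e^(5t) + K_2e^(-t)

Coefficient matrix A = [[11, 12], [-6, -7]].
Characteristic polynomial det(A - λI) = λ^2 - 4λ - 5 = 0.
Eigenvalues λ = 5, -1.
For λ=5: (A-λI) row 1 is [6, 12], so an eigenvector is (2, -1).
For λ=-1: (A-λI) row 1 is [12, 12], so an eigenvector is (-1, 1).
General solution: K_1e^(5t)(2,-1) + K_2e^(-t)(-1,1).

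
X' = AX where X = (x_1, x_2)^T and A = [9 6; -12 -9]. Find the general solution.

Coefficient matrix A = [[9, 6], [-12, -9]].
Characteristic polynomial det(A - λI) = λ^2 - 9 = 0.
Eigenvalues λ = -3, 3.
For λ=-3: (A-λI) row 1 is [12, 6], so an eigenvector is (-1, 2).
For λ=3: (A-λI) row 1 is [6, 6], so an eigenvector is (1, -1).
General solution: K_1e^(-3t)(-1,2) + K_2e^(3t)(1,-1).

x_1(t) = -K_1e^(-3t) + K_2e^(3t), x_2(t) = 2K_1e^(-3t) - K_2e^(3t)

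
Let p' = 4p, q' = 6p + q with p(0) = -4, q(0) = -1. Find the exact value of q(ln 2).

A = [[4,0],[6,1]]; eigenvalues λ = 1, 4.
Eigenvectors: (0,1) for λ=1, (1,2) for λ=4.
From the initial condition, c_1 = 7, c_2 = -4.
q(ln 2) = (7)(2^1)(1) + (-4)(2^4)(2) = -114.

-114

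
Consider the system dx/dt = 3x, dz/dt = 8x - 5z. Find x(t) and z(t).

Coefficient matrix A = [[3, 0], [8, -5]].
Characteristic polynomial det(A - λI) = λ^2 + 2λ - 15 = 0.
Eigenvalues λ = -5, 3.
For λ=-5: (A-λI) row 1 is [8, 0], so an eigenvector is (0, 1).
For λ=3: (A-λI) row 2 is [8, -8], so an eigenvector is (-1, -1).
General solution: c_1e^(-5t)(0,1) + c_2e^(3t)(-1,-1).

x(t) = -c_2e^(3t), z(t) = c_1e^(-5t) - c_2e^(3t)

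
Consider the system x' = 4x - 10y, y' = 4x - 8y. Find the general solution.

x(t) = -K_1e^(-2t)sin(2t) - 2K_1e^(-2t)cos(2t) - 2K_2e^(-2t)sin(2t) + K_2e^(-2t)cos(2t), y(t) = -K_1e^(-2t)sin(2t) - K_1e^(-2t)cos(2t) - K_2e^(-2t)sin(2t) + K_2e^(-2t)cos(2t)

Coefficient matrix A = [[4, -10], [4, -8]].
Characteristic polynomial det(A - λI) = λ^2 + 4λ + 8 = 0.
Eigenvalues λ = -2 ± 2i (complex conjugate pair).
For λ=-2+2i: an eigenvector is (-2,-1) - i(-1,-1) = (-2 + i, -1 + i).
A real fundamental pair from Re and Im of e^((-2+2i)t)v: X_1 = e^(-2t)(cos(2t)·(-2,-1) + sin(2t)·(-1,-1)), X_2 = e^(-2t)(sin(2t)·(-2,-1) - cos(2t)·(-1,-1)).
General solution: K_1X_1 + K_2X_2.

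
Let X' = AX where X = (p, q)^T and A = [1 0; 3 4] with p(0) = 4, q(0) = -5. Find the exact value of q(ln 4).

-272

A = [[1,0],[3,4]]; eigenvalues λ = 4, 1.
Eigenvectors: (0,1) for λ=4, (1,-1) for λ=1.
From the initial condition, c_1 = -1, c_2 = 4.
q(ln 4) = (-1)(4^4)(1) + (4)(4^1)(-1) = -272.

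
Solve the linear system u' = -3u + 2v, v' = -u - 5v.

u(t) = -K_1e^(-4t)sin(t) - K_1e^(-4t)cos(t) - K_2e^(-4t)sin(t) + K_2e^(-4t)cos(t), v(t) = K_1e^(-4t)sin(t) - K_2e^(-4t)cos(t)

Coefficient matrix A = [[-3, 2], [-1, -5]].
Characteristic polynomial det(A - λI) = λ^2 + 8λ + 17 = 0.
Eigenvalues λ = -4 ± i (complex conjugate pair).
For λ=-4+i: an eigenvector is (-1,0) - i(-1,1) = (-1 + i, 0 - i).
A real fundamental pair from Re and Im of e^((-4+i)t)v: X_1 = e^(-4t)(cos(t)·(-1,0) + sin(t)·(-1,1)), X_2 = e^(-4t)(sin(t)·(-1,0) - cos(t)·(-1,1)).
General solution: K_1X_1 + K_2X_2.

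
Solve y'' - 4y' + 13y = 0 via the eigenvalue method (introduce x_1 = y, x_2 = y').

Let x_1 = y, x_2 = y'. Then x_1' = x_2 and x_2' = -13x_1 + 4x_2.
A = [[0,1],[-13,4]]; det(A-λI) = λ^2 - 4λ + 13.
Eigenvalues λ = 2 ± 3i.

y(t) = C_1e^(2t)cos(3t) + C_2e^(2t)sin(3t)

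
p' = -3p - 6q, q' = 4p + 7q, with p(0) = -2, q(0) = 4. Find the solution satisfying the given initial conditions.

Coefficient matrix A = [[-3, -6], [4, 7]].
Characteristic polynomial det(A - λI) = λ^2 - 4λ + 3 = 0.
Eigenvalues λ = 1, 3.
For λ=1: (A-λI) row 1 is [-4, -6], so an eigenvector is (-3, 2).
For λ=3: (A-λI) row 1 is [-6, -6], so an eigenvector is (1, -1).
General solution: c_1e^(t)(-3,2) + c_2e^(3t)(1,-1).
Applying p(0)=-2, q(0)=4 gives c_1=-2, c_2=-8.

p(t) = -8e^(3t) + 6e^(t), q(t) = 8e^(3t) - 4e^(t)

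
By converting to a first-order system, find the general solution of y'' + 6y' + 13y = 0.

Let x_1 = y, x_2 = y'. Then x_1' = x_2 and x_2' = -13x_1 - 6x_2.
A = [[0,1],[-13,-6]]; det(A-λI) = λ^2 + 6λ + 13.
Eigenvalues λ = -3 ± 2i.

y(t) = C_1e^(-3t)cos(2t) + C_2e^(-3t)sin(2t)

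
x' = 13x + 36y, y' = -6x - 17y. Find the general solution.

x(t) = -2C_1e^(-5t) + 3C_2e^(t), y(t) = C_1e^(-5t) - C_2e^(t)

Coefficient matrix A = [[13, 36], [-6, -17]].
Characteristic polynomial det(A - λI) = λ^2 + 4λ - 5 = 0.
Eigenvalues λ = -5, 1.
For λ=-5: (A-λI) row 1 is [18, 36], so an eigenvector is (-2, 1).
For λ=1: (A-λI) row 1 is [12, 36], so an eigenvector is (3, -1).
General solution: C_1e^(-5t)(-2,1) + C_2e^(t)(3,-1).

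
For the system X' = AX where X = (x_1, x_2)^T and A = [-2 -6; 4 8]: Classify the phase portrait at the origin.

A = [[-2,-6],[4,8]]; det(A-λI) = λ^2 - 6λ + 8.
λ = 4, 2: both positive.

unstable node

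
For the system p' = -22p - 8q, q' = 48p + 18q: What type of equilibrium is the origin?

A = [[-22,-8],[48,18]]; det(A-λI) = λ^2 + 4λ - 12.
λ = 2, -6: opposite signs.

saddle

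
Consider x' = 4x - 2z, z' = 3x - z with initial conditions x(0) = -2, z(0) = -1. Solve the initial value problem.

Coefficient matrix A = [[4, -2], [3, -1]].
Characteristic polynomial det(A - λI) = λ^2 - 3λ + 2 = 0.
Eigenvalues λ = 2, 1.
For λ=2: (A-λI) row 1 is [2, -2], so an eigenvector is (-1, -1).
For λ=1: (A-λI) row 1 is [3, -2], so an eigenvector is (-2, -3).
General solution: c_1e^(2t)(-1,-1) + c_2e^(t)(-2,-3).
Applying x(0)=-2, z(0)=-1 gives c_1=4, c_2=-1.

x(t) = -4e^(2t) + 2e^(t), z(t) = -4e^(2t) + 3e^(t)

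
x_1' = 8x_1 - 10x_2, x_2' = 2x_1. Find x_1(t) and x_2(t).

Coefficient matrix A = [[8, -10], [2, 0]].
Characteristic polynomial det(A - λI) = λ^2 - 8λ + 20 = 0.
Eigenvalues λ = 4 ± 2i (complex conjugate pair).
For λ=4+2i: an eigenvector is (-2,-1) - i(1,0) = (-2 - i, -1).
A real fundamental pair from Re and Im of e^((4+2i)t)v: X_1 = e^(4t)(cos(2t)·(-2,-1) + sin(2t)·(1,0)), X_2 = e^(4t)(sin(2t)·(-2,-1) - cos(2t)·(1,0)).
General solution: C_1X_1 + C_2X_2.

x_1(t) = C_1e^(4t)sin(2t) - 2C_1e^(4t)cos(2t) - 2C_2e^(4t)sin(2t) - C_2e^(4t)cos(2t), x_2(t) = -C_1e^(4t)cos(2t) - C_2e^(4t)sin(2t)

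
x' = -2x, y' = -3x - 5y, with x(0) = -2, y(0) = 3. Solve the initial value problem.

x(t) = -2e^(-2t), y(t) = 2e^(-2t) + e^(-5t)

Coefficient matrix A = [[-2, 0], [-3, -5]].
Characteristic polynomial det(A - λI) = λ^2 + 7λ + 10 = 0.
Eigenvalues λ = -2, -5.
For λ=-2: (A-λI) row 2 is [-3, -3], so an eigenvector is (-1, 1).
For λ=-5: (A-λI) row 1 is [3, 0], so an eigenvector is (0, 1).
General solution: K_1e^(-2t)(-1,1) + K_2e^(-5t)(0,1).
Applying x(0)=-2, y(0)=3 gives K_1=2, K_2=1.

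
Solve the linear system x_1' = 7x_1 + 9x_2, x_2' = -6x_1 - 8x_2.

x_1(t) = -3K_1e^(t) + K_2e^(-2t), x_2(t) = 2K_1e^(t) - K_2e^(-2t)

Coefficient matrix A = [[7, 9], [-6, -8]].
Characteristic polynomial det(A - λI) = λ^2 + λ - 2 = 0.
Eigenvalues λ = 1, -2.
For λ=1: (A-λI) row 1 is [6, 9], so an eigenvector is (-3, 2).
For λ=-2: (A-λI) row 1 is [9, 9], so an eigenvector is (1, -1).
General solution: K_1e^(t)(-3,2) + K_2e^(-2t)(1,-1).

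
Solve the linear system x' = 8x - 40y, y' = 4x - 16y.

x(t) = C_1e^(-4t)sin(4t) - 3C_1e^(-4t)cos(4t) - 3C_2e^(-4t)sin(4t) - C_2e^(-4t)cos(4t), y(t) = -C_1e^(-4t)cos(4t) - C_2e^(-4t)sin(4t)

Coefficient matrix A = [[8, -40], [4, -16]].
Characteristic polynomial det(A - λI) = λ^2 + 8λ + 32 = 0.
Eigenvalues λ = -4 ± 4i (complex conjugate pair).
For λ=-4+4i: an eigenvector is (-3,-1) - i(1,0) = (-3 - i, -1).
A real fundamental pair from Re and Im of e^((-4+4i)t)v: X_1 = e^(-4t)(cos(4t)·(-3,-1) + sin(4t)·(1,0)), X_2 = e^(-4t)(sin(4t)·(-3,-1) - cos(4t)·(1,0)).
General solution: C_1X_1 + C_2X_2.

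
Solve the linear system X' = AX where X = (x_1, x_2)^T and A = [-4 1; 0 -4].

x_1(t) = -c_1e^(-4t) - c_2te^(-4t) + 2c_2e^(-4t), x_2(t) = -c_2e^(-4t)

Coefficient matrix A = [[-4, 1], [0, -4]].
Characteristic polynomial det(A - λI) = λ^2 + 8λ + 16 = 0.
Single eigenvalue λ = -4 with algebraic multiplicity 2.
Eigenvector v = (-1,0); generalized eigenvector w with (A-λI)w=v is (2,-1).
General solution: e^(-4t)[c_1·v + c_2·(t·v + w)].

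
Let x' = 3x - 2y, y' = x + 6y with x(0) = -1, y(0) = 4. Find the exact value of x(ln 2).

A = [[3,-2],[1,6]]; eigenvalues λ = 4, 5.
Eigenvectors: (-2,1) for λ=4, (-1,1) for λ=5.
From the initial condition, c_1 = -3, c_2 = 7.
x(ln 2) = (-3)(2^4)(-2) + (7)(2^5)(-1) = -128.

-128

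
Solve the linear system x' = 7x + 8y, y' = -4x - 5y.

x(t) = -K_1e^(-t) - 2K_2e^(3t), y(t) = K_1e^(-t) + K_2e^(3t)

Coefficient matrix A = [[7, 8], [-4, -5]].
Characteristic polynomial det(A - λI) = λ^2 - 2λ - 3 = 0.
Eigenvalues λ = -1, 3.
For λ=-1: (A-λI) row 1 is [8, 8], so an eigenvector is (-1, 1).
For λ=3: (A-λI) row 1 is [4, 8], so an eigenvector is (-2, 1).
General solution: K_1e^(-t)(-1,1) + K_2e^(3t)(-2,1).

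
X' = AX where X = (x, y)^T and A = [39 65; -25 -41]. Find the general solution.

Coefficient matrix A = [[39, 65], [-25, -41]].
Characteristic polynomial det(A - λI) = λ^2 + 2λ + 26 = 0.
Eigenvalues λ = -1 ± 5i (complex conjugate pair).
For λ=-1+5i: an eigenvector is (-3,2) - i(2,-1) = (-3 - 2i, 2 + i).
A real fundamental pair from Re and Im of e^((-1+5i)t)v: X_1 = e^(-t)(cos(5t)·(-3,2) + sin(5t)·(2,-1)), X_2 = e^(-t)(sin(5t)·(-3,2) - cos(5t)·(2,-1)).
General solution: C_1X_1 + C_2X_2.

x(t) = 2C_1e^(-t)sin(5t) - 3C_1e^(-t)cos(5t) - 3C_2e^(-t)sin(5t) - 2C_2e^(-t)cos(5t), y(t) = -C_1e^(-t)sin(5t) + 2C_1e^(-t)cos(5t) + 2C_2e^(-t)sin(5t) + C_2e^(-t)cos(5t)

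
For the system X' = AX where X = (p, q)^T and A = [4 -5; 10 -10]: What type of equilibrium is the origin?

stable spiral

A = [[4,-5],[10,-10]]; det(A-λI) = λ^2 + 6λ + 10.
λ = -3 ± i: negative real part.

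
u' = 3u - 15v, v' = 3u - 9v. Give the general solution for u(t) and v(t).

Coefficient matrix A = [[3, -15], [3, -9]].
Characteristic polynomial det(A - λI) = λ^2 + 6λ + 18 = 0.
Eigenvalues λ = -3 ± 3i (complex conjugate pair).
For λ=-3+3i: an eigenvector is (-2,-1) - i(1,0) = (-2 - i, -1).
A real fundamental pair from Re and Im of e^((-3+3i)t)v: X_1 = e^(-3t)(cos(3t)·(-2,-1) + sin(3t)·(1,0)), X_2 = e^(-3t)(sin(3t)·(-2,-1) - cos(3t)·(1,0)).
General solution: c_1X_1 + c_2X_2.

u(t) = c_1e^(-3t)sin(3t) - 2c_1e^(-3t)cos(3t) - 2c_2e^(-3t)sin(3t) - c_2e^(-3t)cos(3t), v(t) = -c_1e^(-3t)cos(3t) - c_2e^(-3t)sin(3t)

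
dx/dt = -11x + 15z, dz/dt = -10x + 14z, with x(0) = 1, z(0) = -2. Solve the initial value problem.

Coefficient matrix A = [[-11, 15], [-10, 14]].
Characteristic polynomial det(A - λI) = λ^2 - 3λ - 4 = 0.
Eigenvalues λ = 4, -1.
For λ=4: (A-λI) row 1 is [-15, 15], so an eigenvector is (-1, -1).
For λ=-1: (A-λI) row 1 is [-10, 15], so an eigenvector is (3, 2).
General solution: c_1e^(4t)(-1,-1) + c_2e^(-t)(3,2).
Applying x(0)=1, z(0)=-2 gives c_1=8, c_2=3.

x(t) = -8e^(4t) + 9e^(-t), z(t) = -8e^(4t) + 6e^(-t)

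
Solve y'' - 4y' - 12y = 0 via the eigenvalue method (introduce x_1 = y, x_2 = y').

y(t) = K_1e^(6t) + K_2e^(-2t)

Let x_1 = y, x_2 = y'. Then x_1' = x_2 and x_2' = 12x_1 + 4x_2.
A = [[0,1],[12,4]]; det(A-λI) = λ^2 - 4λ - 12.
Eigenvalues λ = 6, -2 with eigenvectors (1,6), (1,-2).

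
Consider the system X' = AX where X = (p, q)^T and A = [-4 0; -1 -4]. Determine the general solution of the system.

p(t) = c_2e^(-4t), q(t) = -c_1e^(-4t) - c_2te^(-4t)

Coefficient matrix A = [[-4, 0], [-1, -4]].
Characteristic polynomial det(A - λI) = λ^2 + 8λ + 16 = 0.
Single eigenvalue λ = -4 with algebraic multiplicity 2.
Eigenvector v = (0,-1); generalized eigenvector w with (A-λI)w=v is (1,0).
General solution: e^(-4t)[c_1·v + c_2·(t·v + w)].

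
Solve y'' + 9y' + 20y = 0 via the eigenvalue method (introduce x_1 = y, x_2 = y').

y(t) = c_1e^(-4t) + c_2e^(-5t)

Let x_1 = y, x_2 = y'. Then x_1' = x_2 and x_2' = -20x_1 - 9x_2.
A = [[0,1],[-20,-9]]; det(A-λI) = λ^2 + 9λ + 20.
Eigenvalues λ = -4, -5 with eigenvectors (1,-4), (1,-5).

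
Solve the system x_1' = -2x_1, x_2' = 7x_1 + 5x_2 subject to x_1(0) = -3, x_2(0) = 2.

x_1(t) = -3e^(-2t), x_2(t) = -e^(5t) + 3e^(-2t)

Coefficient matrix A = [[-2, 0], [7, 5]].
Characteristic polynomial det(A - λI) = λ^2 - 3λ - 10 = 0.
Eigenvalues λ = -2, 5.
For λ=-2: (A-λI) row 2 is [7, 7], so an eigenvector is (1, -1).
For λ=5: (A-λI) row 1 is [-7, 0], so an eigenvector is (0, 1).
General solution: c_1e^(-2t)(1,-1) + c_2e^(5t)(0,1).
Applying x_1(0)=-3, x_2(0)=2 gives c_1=-3, c_2=-1.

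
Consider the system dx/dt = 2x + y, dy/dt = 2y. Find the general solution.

Coefficient matrix A = [[2, 1], [0, 2]].
Characteristic polynomial det(A - λI) = λ^2 - 4λ + 4 = 0.
Single eigenvalue λ = 2 with algebraic multiplicity 2.
Eigenvector v = (-1,0); generalized eigenvector w with (A-λI)w=v is (-3,-1).
General solution: e^(2t)[c_1·v + c_2·(t·v + w)].

x(t) = -c_1e^(2t) - c_2te^(2t) - 3c_2e^(2t), y(t) = -c_2e^(2t)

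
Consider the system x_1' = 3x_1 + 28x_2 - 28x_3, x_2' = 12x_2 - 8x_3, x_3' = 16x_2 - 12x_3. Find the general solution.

x_1(t) = c_1e^(3t) + 4c_2e^(-4t), x_2(t) = c_2e^(-4t) - c_3e^(4t), x_3(t) = 2c_2e^(-4t) - c_3e^(4t)

Coefficient matrix A = [[3, 28, -28], [0, 12, -8], [0, 16, -12]].
det(A - λI) = 0 gives eigenvalues λ = 3, -4, 4.
For λ=3: eigenvector (1,0,0).
For λ=-4: eigenvector (4,1,2).
For λ=4: eigenvector (0,-1,-1).
General solution: c_1e^(3t)(1,0,0) + c_2e^(-4t)(4,1,2) + c_3e^(4t)(0,-1,-1).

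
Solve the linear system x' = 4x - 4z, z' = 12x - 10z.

x(t) = -C_1e^(-4t) + 2C_2e^(-2t), z(t) = -2C_1e^(-4t) + 3C_2e^(-2t)

Coefficient matrix A = [[4, -4], [12, -10]].
Characteristic polynomial det(A - λI) = λ^2 + 6λ + 8 = 0.
Eigenvalues λ = -4, -2.
For λ=-4: (A-λI) row 1 is [8, -4], so an eigenvector is (-1, -2).
For λ=-2: (A-λI) row 1 is [6, -4], so an eigenvector is (2, 3).
General solution: C_1e^(-4t)(-1,-2) + C_2e^(-2t)(2,3).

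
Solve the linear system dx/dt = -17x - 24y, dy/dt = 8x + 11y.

Coefficient matrix A = [[-17, -24], [8, 11]].
Characteristic polynomial det(A - λI) = λ^2 + 6λ + 5 = 0.
Eigenvalues λ = -5, -1.
For λ=-5: (A-λI) row 1 is [-12, -24], so an eigenvector is (2, -1).
For λ=-1: (A-λI) row 1 is [-16, -24], so an eigenvector is (-3, 2).
General solution: K_1e^(-5t)(2,-1) + K_2e^(-t)(-3,2).

x(t) = 2K_1e^(-5t) - 3K_2e^(-t), y(t) = -K_1e^(-5t) + 2K_2e^(-t)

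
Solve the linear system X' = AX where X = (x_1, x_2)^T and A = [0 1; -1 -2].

x_1(t) = c_1e^(-t) + c_2te^(-t), x_2(t) = -c_1e^(-t) - c_2te^(-t) + c_2e^(-t)

Coefficient matrix A = [[0, 1], [-1, -2]].
Characteristic polynomial det(A - λI) = λ^2 + 2λ + 1 = 0.
Single eigenvalue λ = -1 with algebraic multiplicity 2.
Eigenvector v = (1,-1); generalized eigenvector w with (A-λI)w=v is (0,1).
General solution: e^(-t)[c_1·v + c_2·(t·v + w)].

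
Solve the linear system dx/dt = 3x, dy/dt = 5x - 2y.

Coefficient matrix A = [[3, 0], [5, -2]].
Characteristic polynomial det(A - λI) = λ^2 - λ - 6 = 0.
Eigenvalues λ = 3, -2.
For λ=3: (A-λI) row 2 is [5, -5], so an eigenvector is (1, 1).
For λ=-2: (A-λI) row 1 is [5, 0], so an eigenvector is (0, -1).
General solution: c_1e^(3t)(1,1) + c_2e^(-2t)(0,-1).

x(t) = c_1e^(3t), y(t) = c_1e^(3t) - c_2e^(-2t)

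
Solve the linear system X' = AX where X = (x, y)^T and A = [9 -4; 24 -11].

Coefficient matrix A = [[9, -4], [24, -11]].
Characteristic polynomial det(A - λI) = λ^2 + 2λ - 3 = 0.
Eigenvalues λ = 1, -3.
For λ=1: (A-λI) row 1 is [8, -4], so an eigenvector is (-1, -2).
For λ=-3: (A-λI) row 1 is [12, -4], so an eigenvector is (-1, -3).
General solution: C_1e^(t)(-1,-2) + C_2e^(-3t)(-1,-3).

x(t) = -C_1e^(t) - C_2e^(-3t), y(t) = -2C_1e^(t) - 3C_2e^(-3t)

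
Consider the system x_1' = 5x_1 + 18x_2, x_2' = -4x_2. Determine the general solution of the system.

x_1(t) = 2c_1e^(-4t) - c_2e^(5t), x_2(t) = -c_1e^(-4t)

Coefficient matrix A = [[5, 18], [0, -4]].
Characteristic polynomial det(A - λI) = λ^2 - λ - 20 = 0.
Eigenvalues λ = -4, 5.
For λ=-4: (A-λI) row 1 is [9, 18], so an eigenvector is (2, -1).
For λ=5: (A-λI) row 1 is [0, 18], so an eigenvector is (-1, 0).
General solution: c_1e^(-4t)(2,-1) + c_2e^(5t)(-1,0).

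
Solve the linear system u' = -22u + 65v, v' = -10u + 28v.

Coefficient matrix A = [[-22, 65], [-10, 28]].
Characteristic polynomial det(A - λI) = λ^2 - 6λ + 34 = 0.
Eigenvalues λ = 3 ± 5i (complex conjugate pair).
For λ=3+5i: an eigenvector is (-2,-1) - i(-3,-1) = (-2 + 3i, -1 + i).
A real fundamental pair from Re and Im of e^((3+5i)t)v: X_1 = e^(3t)(cos(5t)·(-2,-1) + sin(5t)·(-3,-1)), X_2 = e^(3t)(sin(5t)·(-2,-1) - cos(5t)·(-3,-1)).
General solution: K_1X_1 + K_2X_2.

u(t) = -3K_1e^(3t)sin(5t) - 2K_1e^(3t)cos(5t) - 2K_2e^(3t)sin(5t) + 3K_2e^(3t)cos(5t), v(t) = -K_1e^(3t)sin(5t) - K_1e^(3t)cos(5t) - K_2e^(3t)sin(5t) + K_2e^(3t)cos(5t)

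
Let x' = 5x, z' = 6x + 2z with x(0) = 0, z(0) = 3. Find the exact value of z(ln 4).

A = [[5,0],[6,2]]; eigenvalues λ = 2, 5.
Eigenvectors: (0,1) for λ=2, (-1,-2) for λ=5.
From the initial condition, c_1 = 3, c_2 = 0.
z(ln 4) = (3)(4^2)(1) + (0)(4^5)(-2) = 48.

48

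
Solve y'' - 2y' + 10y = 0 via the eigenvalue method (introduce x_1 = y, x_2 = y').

y(t) = c_1e^(t)cos(3t) + c_2e^(t)sin(3t)

Let x_1 = y, x_2 = y'. Then x_1' = x_2 and x_2' = -10x_1 + 2x_2.
A = [[0,1],[-10,2]]; det(A-λI) = λ^2 - 2λ + 10.
Eigenvalues λ = 1 ± 3i.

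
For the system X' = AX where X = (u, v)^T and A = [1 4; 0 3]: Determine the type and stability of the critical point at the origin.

unstable node

A = [[1,4],[0,3]]; det(A-λI) = λ^2 - 4λ + 3.
λ = 3, 1: both positive.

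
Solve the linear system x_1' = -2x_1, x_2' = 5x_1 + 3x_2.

Coefficient matrix A = [[-2, 0], [5, 3]].
Characteristic polynomial det(A - λI) = λ^2 - λ - 6 = 0.
Eigenvalues λ = 3, -2.
For λ=3: (A-λI) row 1 is [-5, 0], so an eigenvector is (0, -1).
For λ=-2: (A-λI) row 2 is [5, 5], so an eigenvector is (-1, 1).
General solution: K_1e^(3t)(0,-1) + K_2e^(-2t)(-1,1).

x_1(t) = -K_2e^(-2t), x_2(t) = -K_1e^(3t) + K_2e^(-2t)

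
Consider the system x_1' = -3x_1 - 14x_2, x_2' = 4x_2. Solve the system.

Coefficient matrix A = [[-3, -14], [0, 4]].
Characteristic polynomial det(A - λI) = λ^2 - λ - 12 = 0.
Eigenvalues λ = -3, 4.
For λ=-3: (A-λI) row 1 is [0, -14], so an eigenvector is (1, 0).
For λ=4: (A-λI) row 1 is [-7, -14], so an eigenvector is (2, -1).
General solution: K_1e^(-3t)(1,0) + K_2e^(4t)(2,-1).

x_1(t) = K_1e^(-3t) + 2K_2e^(4t), x_2(t) = -K_2e^(4t)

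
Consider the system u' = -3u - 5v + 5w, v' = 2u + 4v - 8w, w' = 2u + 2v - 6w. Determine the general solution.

Coefficient matrix A = [[-3, -5, 5], [2, 4, -8], [2, 2, -6]].
det(A - λI) = 0 gives eigenvalues λ = -3, -4, 2.
For λ=-3: eigenvector (1,2,2).
For λ=-4: eigenvector (0,1,1).
For λ=2: eigenvector (-1,1,0).
General solution: c_1e^(-3t)(1,2,2) + c_2e^(-4t)(0,1,1) + c_3e^(2t)(-1,1,0).

u(t) = c_1e^(-3t) - c_3e^(2t), v(t) = 2c_1e^(-3t) + c_2e^(-4t) + c_3e^(2t), w(t) = 2c_1e^(-3t) + c_2e^(-4t)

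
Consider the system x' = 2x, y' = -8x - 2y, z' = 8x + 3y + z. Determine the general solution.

Coefficient matrix A = [[2, 0, 0], [-8, -2, 0], [8, 3, 1]].
det(A - λI) = 0 gives eigenvalues λ = -2, 2, 1.
For λ=-2: eigenvector (0,1,-1).
For λ=2: eigenvector (1,-2,2).
For λ=1: eigenvector (0,0,1).
General solution: K_1e^(-2t)(0,1,-1) + K_2e^(2t)(1,-2,2) + K_3e^(t)(0,0,1).

x(t) = K_2e^(2t), y(t) = K_1e^(-2t) - 2K_2e^(2t), z(t) = -K_1e^(-2t) + 2K_2e^(2t) + K_3e^(t)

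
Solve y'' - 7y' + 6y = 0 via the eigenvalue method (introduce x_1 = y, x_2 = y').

y(t) = c_1e^(t) + c_2e^(6t)

Let x_1 = y, x_2 = y'. Then x_1' = x_2 and x_2' = -6x_1 + 7x_2.
A = [[0,1],[-6,7]]; det(A-λI) = λ^2 - 7λ + 6.
Eigenvalues λ = 1, 6 with eigenvectors (1,1), (1,6).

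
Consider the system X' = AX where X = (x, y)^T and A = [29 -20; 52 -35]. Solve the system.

Coefficient matrix A = [[29, -20], [52, -35]].
Characteristic polynomial det(A - λI) = λ^2 + 6λ + 25 = 0.
Eigenvalues λ = -3 ± 4i (complex conjugate pair).
For λ=-3+4i: an eigenvector is (1,2) - i(-2,-3) = (1 + 2i, 2 + 3i).
A real fundamental pair from Re and Im of e^((-3+4i)t)v: X_1 = e^(-3t)(cos(4t)·(1,2) + sin(4t)·(-2,-3)), X_2 = e^(-3t)(sin(4t)·(1,2) - cos(4t)·(-2,-3)).
General solution: K_1X_1 + K_2X_2.

x(t) = -2K_1e^(-3t)sin(4t) + K_1e^(-3t)cos(4t) + K_2e^(-3t)sin(4t) + 2K_2e^(-3t)cos(4t), y(t) = -3K_1e^(-3t)sin(4t) + 2K_1e^(-3t)cos(4t) + 2K_2e^(-3t)sin(4t) + 3K_2e^(-3t)cos(4t)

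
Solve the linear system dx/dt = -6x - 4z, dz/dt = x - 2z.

Coefficient matrix A = [[-6, -4], [1, -2]].
Characteristic polynomial det(A - λI) = λ^2 + 8λ + 16 = 0.
Single eigenvalue λ = -4 with algebraic multiplicity 2.
Eigenvector v = (-2,1); generalized eigenvector w with (A-λI)w=v is (1,0).
General solution: e^(-4t)[c_1·v + c_2·(t·v + w)].

x(t) = -2c_1e^(-4t) - 2c_2te^(-4t) + c_2e^(-4t), z(t) = c_1e^(-4t) + c_2te^(-4t)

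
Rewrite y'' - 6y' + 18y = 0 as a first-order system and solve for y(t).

Let x_1 = y, x_2 = y'. Then x_1' = x_2 and x_2' = -18x_1 + 6x_2.
A = [[0,1],[-18,6]]; det(A-λI) = λ^2 - 6λ + 18.
Eigenvalues λ = 3 ± 3i.

y(t) = c_1e^(3t)cos(3t) + c_2e^(3t)sin(3t)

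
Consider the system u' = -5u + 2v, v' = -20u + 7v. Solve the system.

Coefficient matrix A = [[-5, 2], [-20, 7]].
Characteristic polynomial det(A - λI) = λ^2 - 2λ + 5 = 0.
Eigenvalues λ = 1 ± 2i (complex conjugate pair).
For λ=1+2i: an eigenvector is (-1,-3) - i(0,1) = (-1, -3 - i).
A real fundamental pair from Re and Im of e^((1+2i)t)v: X_1 = e^(t)(cos(2t)·(-1,-3) + sin(2t)·(0,1)), X_2 = e^(t)(sin(2t)·(-1,-3) - cos(2t)·(0,1)).
General solution: c_1X_1 + c_2X_2.

u(t) = -c_1e^(t)cos(2t) - c_2e^(t)sin(2t), v(t) = c_1e^(t)sin(2t) - 3c_1e^(t)cos(2t) - 3c_2e^(t)sin(2t) - c_2e^(t)cos(2t)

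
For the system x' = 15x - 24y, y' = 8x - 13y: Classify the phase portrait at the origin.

saddle

A = [[15,-24],[8,-13]]; det(A-λI) = λ^2 - 2λ - 3.
λ = 3, -1: opposite signs.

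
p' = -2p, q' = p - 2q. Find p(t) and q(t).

p(t) = -C_2e^(-2t), q(t) = -C_1e^(-2t) - C_2te^(-2t) - 2C_2e^(-2t)

Coefficient matrix A = [[-2, 0], [1, -2]].
Characteristic polynomial det(A - λI) = λ^2 + 4λ + 4 = 0.
Single eigenvalue λ = -2 with algebraic multiplicity 2.
Eigenvector v = (0,-1); generalized eigenvector w with (A-λI)w=v is (-1,-2).
General solution: e^(-2t)[C_1·v + C_2·(t·v + w)].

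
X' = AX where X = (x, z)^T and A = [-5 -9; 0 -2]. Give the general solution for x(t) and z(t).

Coefficient matrix A = [[-5, -9], [0, -2]].
Characteristic polynomial det(A - λI) = λ^2 + 7λ + 10 = 0.
Eigenvalues λ = -2, -5.
For λ=-2: (A-λI) row 1 is [-3, -9], so an eigenvector is (-3, 1).
For λ=-5: (A-λI) row 1 is [0, -9], so an eigenvector is (1, 0).
General solution: c_1e^(-2t)(-3,1) + c_2e^(-5t)(1,0).

x(t) = -3c_1e^(-2t) + c_2e^(-5t), z(t) = c_1e^(-2t)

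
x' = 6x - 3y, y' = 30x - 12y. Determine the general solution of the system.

x(t) = c_1e^(-3t)sin(3t) - c_2e^(-3t)cos(3t), y(t) = 3c_1e^(-3t)sin(3t) - c_1e^(-3t)cos(3t) - c_2e^(-3t)sin(3t) - 3c_2e^(-3t)cos(3t)

Coefficient matrix A = [[6, -3], [30, -12]].
Characteristic polynomial det(A - λI) = λ^2 + 6λ + 18 = 0.
Eigenvalues λ = -3 ± 3i (complex conjugate pair).
For λ=-3+3i: an eigenvector is (0,-1) - i(1,3) = (0 - i, -1 - 3i).
A real fundamental pair from Re and Im of e^((-3+3i)t)v: X_1 = e^(-3t)(cos(3t)·(0,-1) + sin(3t)·(1,3)), X_2 = e^(-3t)(sin(3t)·(0,-1) - cos(3t)·(1,3)).
General solution: c_1X_1 + c_2X_2.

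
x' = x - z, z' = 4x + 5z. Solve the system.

Coefficient matrix A = [[1, -1], [4, 5]].
Characteristic polynomial det(A - λI) = λ^2 - 6λ + 9 = 0.
Single eigenvalue λ = 3 with algebraic multiplicity 2.
Eigenvector v = (1,-2); generalized eigenvector w with (A-λI)w=v is (1,-3).
General solution: e^(3t)[C_1·v + C_2·(t·v + w)].

x(t) = C_1e^(3t) + C_2te^(3t) + C_2e^(3t), z(t) = -2C_1e^(3t) - 2C_2te^(3t) - 3C_2e^(3t)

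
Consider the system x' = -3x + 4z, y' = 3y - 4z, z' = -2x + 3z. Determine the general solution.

Coefficient matrix A = [[-3, 0, 4], [0, 3, -4], [-2, 0, 3]].
det(A - λI) = 0 gives eigenvalues λ = 1, 3, -1.
For λ=1: eigenvector (1,2,1).
For λ=3: eigenvector (0,1,0).
For λ=-1: eigenvector (2,1,1).
General solution: C_1e^(t)(1,2,1) + C_2e^(3t)(0,1,0) + C_3e^(-t)(2,1,1).

x(t) = C_1e^(t) + 2C_3e^(-t), y(t) = 2C_1e^(t) + C_2e^(3t) + C_3e^(-t), z(t) = C_1e^(t) + C_3e^(-t)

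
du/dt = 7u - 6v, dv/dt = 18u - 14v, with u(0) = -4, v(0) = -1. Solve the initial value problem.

u(t) = -14e^(-2t) + 10e^(-5t), v(t) = -21e^(-2t) + 20e^(-5t)

Coefficient matrix A = [[7, -6], [18, -14]].
Characteristic polynomial det(A - λI) = λ^2 + 7λ + 10 = 0.
Eigenvalues λ = -2, -5.
For λ=-2: (A-λI) row 1 is [9, -6], so an eigenvector is (-2, -3).
For λ=-5: (A-λI) row 1 is [12, -6], so an eigenvector is (1, 2).
General solution: C_1e^(-2t)(-2,-3) + C_2e^(-5t)(1,2).
Applying u(0)=-4, v(0)=-1 gives C_1=7, C_2=10.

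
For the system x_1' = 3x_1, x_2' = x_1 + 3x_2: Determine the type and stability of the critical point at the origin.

A = [[3,0],[1,3]]; det(A-λI) = λ^2 - 6λ + 9.
repeated λ = 3 with a single eigenvector.

unstable improper node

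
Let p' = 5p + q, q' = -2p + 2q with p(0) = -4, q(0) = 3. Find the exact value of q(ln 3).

A = [[5,1],[-2,2]]; eigenvalues λ = 3, 4.
Eigenvectors: (1,-2) for λ=3, (1,-1) for λ=4.
From the initial condition, c_1 = 1, c_2 = -5.
q(ln 3) = (1)(3^3)(-2) + (-5)(3^4)(-1) = 351.

351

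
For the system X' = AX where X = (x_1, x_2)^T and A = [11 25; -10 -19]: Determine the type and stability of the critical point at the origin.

stable spiral

A = [[11,25],[-10,-19]]; det(A-λI) = λ^2 + 8λ + 41.
λ = -4 ± 5i: negative real part.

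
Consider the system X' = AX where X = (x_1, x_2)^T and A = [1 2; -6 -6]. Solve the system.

x_1(t) = 2c_1e^(-2t) + c_2e^(-3t), x_2(t) = -3c_1e^(-2t) - 2c_2e^(-3t)

Coefficient matrix A = [[1, 2], [-6, -6]].
Characteristic polynomial det(A - λI) = λ^2 + 5λ + 6 = 0.
Eigenvalues λ = -2, -3.
For λ=-2: (A-λI) row 1 is [3, 2], so an eigenvector is (2, -3).
For λ=-3: (A-λI) row 1 is [4, 2], so an eigenvector is (1, -2).
General solution: c_1e^(-2t)(2,-3) + c_2e^(-3t)(1,-2).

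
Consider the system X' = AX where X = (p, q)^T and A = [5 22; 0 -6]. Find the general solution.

Coefficient matrix A = [[5, 22], [0, -6]].
Characteristic polynomial det(A - λI) = λ^2 + λ - 30 = 0.
Eigenvalues λ = -6, 5.
For λ=-6: (A-λI) row 1 is [11, 22], so an eigenvector is (-2, 1).
For λ=5: (A-λI) row 1 is [0, 22], so an eigenvector is (-1, 0).
General solution: C_1e^(-6t)(-2,1) + C_2e^(5t)(-1,0).

p(t) = -2C_1e^(-6t) - C_2e^(5t), q(t) = C_1e^(-6t)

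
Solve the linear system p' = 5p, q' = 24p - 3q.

p(t) = -c_1e^(5t), q(t) = -3c_1e^(5t) - c_2e^(-3t)

Coefficient matrix A = [[5, 0], [24, -3]].
Characteristic polynomial det(A - λI) = λ^2 - 2λ - 15 = 0.
Eigenvalues λ = 5, -3.
For λ=5: (A-λI) row 2 is [24, -8], so an eigenvector is (-1, -3).
For λ=-3: (A-λI) row 1 is [8, 0], so an eigenvector is (0, -1).
General solution: c_1e^(5t)(-1,-3) + c_2e^(-3t)(0,-1).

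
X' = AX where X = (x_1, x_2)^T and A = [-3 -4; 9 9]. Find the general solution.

Coefficient matrix A = [[-3, -4], [9, 9]].
Characteristic polynomial det(A - λI) = λ^2 - 6λ + 9 = 0.
Single eigenvalue λ = 3 with algebraic multiplicity 2.
Eigenvector v = (2,-3); generalized eigenvector w with (A-λI)w=v is (-1,1).
General solution: e^(3t)[C_1·v + C_2·(t·v + w)].

x_1(t) = 2C_1e^(3t) + 2C_2te^(3t) - C_2e^(3t), x_2(t) = -3C_1e^(3t) - 3C_2te^(3t) + C_2e^(3t)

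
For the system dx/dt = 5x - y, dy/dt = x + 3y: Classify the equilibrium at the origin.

A = [[5,-1],[1,3]]; det(A-λI) = λ^2 - 8λ + 16.
repeated λ = 4 with a single eigenvector.

unstable improper node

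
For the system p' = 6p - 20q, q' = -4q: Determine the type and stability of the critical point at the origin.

saddle

A = [[6,-20],[0,-4]]; det(A-λI) = λ^2 - 2λ - 24.
λ = -4, 6: opposite signs.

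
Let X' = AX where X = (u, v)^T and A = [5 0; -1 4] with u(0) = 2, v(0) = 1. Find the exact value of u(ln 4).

A = [[5,0],[-1,4]]; eigenvalues λ = 4, 5.
Eigenvectors: (0,1) for λ=4, (-1,1) for λ=5.
From the initial condition, c_1 = 3, c_2 = -2.
u(ln 4) = (3)(4^4)(0) + (-2)(4^5)(-1) = 2048.

2048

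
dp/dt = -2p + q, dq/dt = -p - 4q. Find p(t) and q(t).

p(t) = -C_1e^(-3t) - C_2te^(-3t) - C_2e^(-3t), q(t) = C_1e^(-3t) + C_2te^(-3t)

Coefficient matrix A = [[-2, 1], [-1, -4]].
Characteristic polynomial det(A - λI) = λ^2 + 6λ + 9 = 0.
Single eigenvalue λ = -3 with algebraic multiplicity 2.
Eigenvector v = (-1,1); generalized eigenvector w with (A-λI)w=v is (-1,0).
General solution: e^(-3t)[C_1·v + C_2·(t·v + w)].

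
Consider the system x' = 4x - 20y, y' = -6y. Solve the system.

Coefficient matrix A = [[4, -20], [0, -6]].
Characteristic polynomial det(A - λI) = λ^2 + 2λ - 24 = 0.
Eigenvalues λ = 4, -6.
For λ=4: (A-λI) row 1 is [0, -20], so an eigenvector is (1, 0).
For λ=-6: (A-λI) row 1 is [10, -20], so an eigenvector is (-2, -1).
General solution: c_1e^(4t)(1,0) + c_2e^(-6t)(-2,-1).

x(t) = c_1e^(4t) - 2c_2e^(-6t), y(t) = -c_2e^(-6t)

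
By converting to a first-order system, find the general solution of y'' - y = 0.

y(t) = C_1e^(t) + C_2e^(-t)

Let x_1 = y, x_2 = y'. Then x_1' = x_2 and x_2' = x_1.
A = [[0,1],[1,0]]; det(A-λI) = λ^2 - 1.
Eigenvalues λ = 1, -1 with eigenvectors (1,1), (1,-1).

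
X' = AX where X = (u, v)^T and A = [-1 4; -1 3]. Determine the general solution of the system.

u(t) = -2K_1e^(t) - 2K_2te^(t) - K_2e^(t), v(t) = -K_1e^(t) - K_2te^(t) - K_2e^(t)

Coefficient matrix A = [[-1, 4], [-1, 3]].
Characteristic polynomial det(A - λI) = λ^2 - 2λ + 1 = 0.
Single eigenvalue λ = 1 with algebraic multiplicity 2.
Eigenvector v = (-2,-1); generalized eigenvector w with (A-λI)w=v is (-1,-1).
General solution: e^(t)[K_1·v + K_2·(t·v + w)].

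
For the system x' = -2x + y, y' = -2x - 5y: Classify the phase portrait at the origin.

A = [[-2,1],[-2,-5]]; det(A-λI) = λ^2 + 7λ + 12.
λ = -3, -4: both negative.

stable node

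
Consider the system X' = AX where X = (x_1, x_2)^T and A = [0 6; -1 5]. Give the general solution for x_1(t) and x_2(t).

Coefficient matrix A = [[0, 6], [-1, 5]].
Characteristic polynomial det(A - λI) = λ^2 - 5λ + 6 = 0.
Eigenvalues λ = 2, 3.
For λ=2: (A-λI) row 1 is [-2, 6], so an eigenvector is (3, 1).
For λ=3: (A-λI) row 1 is [-3, 6], so an eigenvector is (2, 1).
General solution: C_1e^(2t)(3,1) + C_2e^(3t)(2,1).

x_1(t) = 3C_1e^(2t) + 2C_2e^(3t), x_2(t) = C_1e^(2t) + C_2e^(3t)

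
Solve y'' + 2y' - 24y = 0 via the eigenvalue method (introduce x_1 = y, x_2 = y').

Let x_1 = y, x_2 = y'. Then x_1' = x_2 and x_2' = 24x_1 - 2x_2.
A = [[0,1],[24,-2]]; det(A-λI) = λ^2 + 2λ - 24.
Eigenvalues λ = 4, -6 with eigenvectors (1,4), (1,-6).

y(t) = C_1e^(4t) + C_2e^(-6t)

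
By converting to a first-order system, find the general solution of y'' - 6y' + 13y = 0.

Let x_1 = y, x_2 = y'. Then x_1' = x_2 and x_2' = -13x_1 + 6x_2.
A = [[0,1],[-13,6]]; det(A-λI) = λ^2 - 6λ + 13.
Eigenvalues λ = 3 ± 2i.

y(t) = c_1e^(3t)cos(2t) + c_2e^(3t)sin(2t)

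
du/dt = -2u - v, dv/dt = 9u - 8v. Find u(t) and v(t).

Coefficient matrix A = [[-2, -1], [9, -8]].
Characteristic polynomial det(A - λI) = λ^2 + 10λ + 25 = 0.
Single eigenvalue λ = -5 with algebraic multiplicity 2.
Eigenvector v = (1,3); generalized eigenvector w with (A-λI)w=v is (1,2).
General solution: e^(-5t)[c_1·v + c_2·(t·v + w)].

u(t) = c_1e^(-5t) + c_2te^(-5t) + c_2e^(-5t), v(t) = 3c_1e^(-5t) + 3c_2te^(-5t) + 2c_2e^(-5t)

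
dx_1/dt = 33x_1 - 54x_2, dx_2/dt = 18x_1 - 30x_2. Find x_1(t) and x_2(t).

x_1(t) = -3C_1e^(-3t) + 2C_2e^(6t), x_2(t) = -2C_1e^(-3t) + C_2e^(6t)

Coefficient matrix A = [[33, -54], [18, -30]].
Characteristic polynomial det(A - λI) = λ^2 - 3λ - 18 = 0.
Eigenvalues λ = -3, 6.
For λ=-3: (A-λI) row 1 is [36, -54], so an eigenvector is (-3, -2).
For λ=6: (A-λI) row 1 is [27, -54], so an eigenvector is (2, 1).
General solution: C_1e^(-3t)(-3,-2) + C_2e^(6t)(2,1).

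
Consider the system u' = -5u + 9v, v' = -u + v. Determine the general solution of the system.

Coefficient matrix A = [[-5, 9], [-1, 1]].
Characteristic polynomial det(A - λI) = λ^2 + 4λ + 4 = 0.
Single eigenvalue λ = -2 with algebraic multiplicity 2.
Eigenvector v = (-3,-1); generalized eigenvector w with (A-λI)w=v is (-2,-1).
General solution: e^(-2t)[K_1·v + K_2·(t·v + w)].

u(t) = -3K_1e^(-2t) - 3K_2te^(-2t) - 2K_2e^(-2t), v(t) = -K_1e^(-2t) - K_2te^(-2t) - K_2e^(-2t)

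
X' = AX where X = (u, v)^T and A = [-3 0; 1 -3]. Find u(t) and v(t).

u(t) = -c_2e^(-3t), v(t) = -c_1e^(-3t) - c_2te^(-3t) + c_2e^(-3t)

Coefficient matrix A = [[-3, 0], [1, -3]].
Characteristic polynomial det(A - λI) = λ^2 + 6λ + 9 = 0.
Single eigenvalue λ = -3 with algebraic multiplicity 2.
Eigenvector v = (0,-1); generalized eigenvector w with (A-λI)w=v is (-1,1).
General solution: e^(-3t)[c_1·v + c_2·(t·v + w)].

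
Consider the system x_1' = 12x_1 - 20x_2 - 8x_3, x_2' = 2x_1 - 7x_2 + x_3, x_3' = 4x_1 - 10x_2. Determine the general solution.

Coefficient matrix A = [[12, -20, -8], [2, -7, 1], [4, -10, 0]].
det(A - λI) = 0 gives eigenvalues λ = 4, -2, 3.
For λ=4: eigenvector (9,2,4).
For λ=-2: eigenvector (2,1,1).
For λ=3: eigenvector (4,1,2).
General solution: K_1e^(4t)(9,2,4) + K_2e^(-2t)(2,1,1) + K_3e^(3t)(4,1,2).

x_1(t) = 9K_1e^(4t) + 2K_2e^(-2t) + 4K_3e^(3t), x_2(t) = 2K_1e^(4t) + K_2e^(-2t) + K_3e^(3t), x_3(t) = 4K_1e^(4t) + K_2e^(-2t) + 2K_3e^(3t)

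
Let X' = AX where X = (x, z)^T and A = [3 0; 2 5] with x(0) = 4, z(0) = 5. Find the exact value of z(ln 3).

A = [[3,0],[2,5]]; eigenvalues λ = 5, 3.
Eigenvectors: (0,1) for λ=5, (1,-1) for λ=3.
From the initial condition, c_1 = 9, c_2 = 4.
z(ln 3) = (9)(3^5)(1) + (4)(3^3)(-1) = 2079.

2079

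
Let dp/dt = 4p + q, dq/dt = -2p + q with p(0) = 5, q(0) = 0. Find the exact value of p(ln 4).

A = [[4,1],[-2,1]]; eigenvalues λ = 3, 2.
Eigenvectors: (-1,1) for λ=3, (1,-2) for λ=2.
From the initial condition, c_1 = -10, c_2 = -5.
p(ln 4) = (-10)(4^3)(-1) + (-5)(4^2)(1) = 560.

560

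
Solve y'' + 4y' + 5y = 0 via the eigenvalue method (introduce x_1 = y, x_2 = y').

y(t) = K_1e^(-2t)cos(t) + K_2e^(-2t)sin(t)

Let x_1 = y, x_2 = y'. Then x_1' = x_2 and x_2' = -5x_1 - 4x_2.
A = [[0,1],[-5,-4]]; det(A-λI) = λ^2 + 4λ + 5.
Eigenvalues λ = -2 ± i.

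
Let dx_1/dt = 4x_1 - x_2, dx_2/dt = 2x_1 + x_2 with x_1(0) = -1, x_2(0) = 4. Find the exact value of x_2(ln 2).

A = [[4,-1],[2,1]]; eigenvalues λ = 2, 3.
Eigenvectors: (-1,-2) for λ=2, (1,1) for λ=3.
From the initial condition, c_1 = -5, c_2 = -6.
x_2(ln 2) = (-5)(2^2)(-2) + (-6)(2^3)(1) = -8.

-8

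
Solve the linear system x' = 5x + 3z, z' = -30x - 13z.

Coefficient matrix A = [[5, 3], [-30, -13]].
Characteristic polynomial det(A - λI) = λ^2 + 8λ + 25 = 0.
Eigenvalues λ = -4 ± 3i (complex conjugate pair).
For λ=-4+3i: an eigenvector is (0,1) - i(1,-3) = (0 - i, 1 + 3i).
A real fundamental pair from Re and Im of e^((-4+3i)t)v: X_1 = e^(-4t)(cos(3t)·(0,1) + sin(3t)·(1,-3)), X_2 = e^(-4t)(sin(3t)·(0,1) - cos(3t)·(1,-3)).
General solution: K_1X_1 + K_2X_2.

x(t) = K_1e^(-4t)sin(3t) - K_2e^(-4t)cos(3t), z(t) = -3K_1e^(-4t)sin(3t) + K_1e^(-4t)cos(3t) + K_2e^(-4t)sin(3t) + 3K_2e^(-4t)cos(3t)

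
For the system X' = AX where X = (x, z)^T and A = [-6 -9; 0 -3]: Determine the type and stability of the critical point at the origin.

stable node

A = [[-6,-9],[0,-3]]; det(A-λI) = λ^2 + 9λ + 18.
λ = -3, -6: both negative.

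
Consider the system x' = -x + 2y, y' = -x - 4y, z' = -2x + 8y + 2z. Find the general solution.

Coefficient matrix A = [[-1, 2, 0], [-1, -4, 0], [-2, 8, 2]].
det(A - λI) = 0 gives eigenvalues λ = -3, 2, -2.
For λ=-3: eigenvector (1,-1,2).
For λ=2: eigenvector (0,0,1).
For λ=-2: eigenvector (2,-1,3).
General solution: K_1e^(-3t)(1,-1,2) + K_2e^(2t)(0,0,1) + K_3e^(-2t)(2,-1,3).

x(t) = K_1e^(-3t) + 2K_3e^(-2t), y(t) = -K_1e^(-3t) - K_3e^(-2t), z(t) = 2K_1e^(-3t) + K_2e^(2t) + 3K_3e^(-2t)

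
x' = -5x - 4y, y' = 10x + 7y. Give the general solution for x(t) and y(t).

Coefficient matrix A = [[-5, -4], [10, 7]].
Characteristic polynomial det(A - λI) = λ^2 - 2λ + 5 = 0.
Eigenvalues λ = 1 ± 2i (complex conjugate pair).
For λ=1+2i: an eigenvector is (1,-2) - i(1,-1) = (1 - i, -2 + i).
A real fundamental pair from Re and Im of e^((1+2i)t)v: X_1 = e^(t)(cos(2t)·(1,-2) + sin(2t)·(1,-1)), X_2 = e^(t)(sin(2t)·(1,-2) - cos(2t)·(1,-1)).
General solution: c_1X_1 + c_2X_2.

x(t) = c_1e^(t)sin(2t) + c_1e^(t)cos(2t) + c_2e^(t)sin(2t) - c_2e^(t)cos(2t), y(t) = -c_1e^(t)sin(2t) - 2c_1e^(t)cos(2t) - 2c_2e^(t)sin(2t) + c_2e^(t)cos(2t)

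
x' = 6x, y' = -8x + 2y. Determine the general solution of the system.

Coefficient matrix A = [[6, 0], [-8, 2]].
Characteristic polynomial det(A - λI) = λ^2 - 8λ + 12 = 0.
Eigenvalues λ = 6, 2.
For λ=6: (A-λI) row 2 is [-8, -4], so an eigenvector is (1, -2).
For λ=2: (A-λI) row 1 is [4, 0], so an eigenvector is (0, -1).
General solution: c_1e^(6t)(1,-2) + c_2e^(2t)(0,-1).

x(t) = c_1e^(6t), y(t) = -2c_1e^(6t) - c_2e^(2t)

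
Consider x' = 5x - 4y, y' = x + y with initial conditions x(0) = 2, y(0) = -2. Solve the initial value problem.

x(t) = 12te^(3t) + 2e^(3t), y(t) = 6te^(3t) - 2e^(3t)

Coefficient matrix A = [[5, -4], [1, 1]].
Characteristic polynomial det(A - λI) = λ^2 - 6λ + 9 = 0.
Single eigenvalue λ = 3 with algebraic multiplicity 2.
Eigenvector v = (-2,-1); generalized eigenvector w with (A-λI)w=v is (-3,-1).
General solution: e^(3t)[c_1·v + c_2·(t·v + w)].
Applying x(0)=2, y(0)=-2 gives c_1=8, c_2=-6.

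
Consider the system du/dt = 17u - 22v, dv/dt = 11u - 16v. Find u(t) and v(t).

Coefficient matrix A = [[17, -22], [11, -16]].
Characteristic polynomial det(A - λI) = λ^2 - λ - 30 = 0.
Eigenvalues λ = 6, -5.
For λ=6: (A-λI) row 1 is [11, -22], so an eigenvector is (2, 1).
For λ=-5: (A-λI) row 1 is [22, -22], so an eigenvector is (-1, -1).
General solution: K_1e^(6t)(2,1) + K_2e^(-5t)(-1,-1).

u(t) = 2K_1e^(6t) - K_2e^(-5t), v(t) = K_1e^(6t) - K_2e^(-5t)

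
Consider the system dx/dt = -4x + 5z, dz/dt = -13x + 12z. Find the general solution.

Coefficient matrix A = [[-4, 5], [-13, 12]].
Characteristic polynomial det(A - λI) = λ^2 - 8λ + 17 = 0.
Eigenvalues λ = 4 ± i (complex conjugate pair).
For λ=4+i: an eigenvector is (1,2) - i(2,3) = (1 - 2i, 2 - 3i).
A real fundamental pair from Re and Im of e^((4+i)t)v: X_1 = e^(4t)(cos(t)·(1,2) + sin(t)·(2,3)), X_2 = e^(4t)(sin(t)·(1,2) - cos(t)·(2,3)).
General solution: K_1X_1 + K_2X_2.

x(t) = 2K_1e^(4t)sin(t) + K_1e^(4t)cos(t) + K_2e^(4t)sin(t) - 2K_2e^(4t)cos(t), z(t) = 3K_1e^(4t)sin(t) + 2K_1e^(4t)cos(t) + 2K_2e^(4t)sin(t) - 3K_2e^(4t)cos(t)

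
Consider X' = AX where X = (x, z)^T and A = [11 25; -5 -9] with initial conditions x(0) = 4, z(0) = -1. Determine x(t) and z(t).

x(t) = 3e^(t)sin(5t) + 4e^(t)cos(5t), z(t) = -2e^(t)sin(5t) - e^(t)cos(5t)

Coefficient matrix A = [[11, 25], [-5, -9]].
Characteristic polynomial det(A - λI) = λ^2 - 2λ + 26 = 0.
Eigenvalues λ = 1 ± 5i (complex conjugate pair).
For λ=1+5i: an eigenvector is (-2,1) - i(1,0) = (-2 - i, 1).
A real fundamental pair from Re and Im of e^((1+5i)t)v: X_1 = e^(t)(cos(5t)·(-2,1) + sin(5t)·(1,0)), X_2 = e^(t)(sin(5t)·(-2,1) - cos(5t)·(1,0)).
General solution: c_1X_1 + c_2X_2.
Applying x(0)=4, z(0)=-1 gives c_1=-1, c_2=-2.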